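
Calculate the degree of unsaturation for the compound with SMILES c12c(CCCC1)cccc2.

Molecular formula from the SMILES: C10H12.
DoU = (2C + 2 + N − H − X)/2 = (2·10 + 2 + 0 − 12 − 0)/2 = 10/2 = 5.
(Structurally: 2 ring(s) + 3 π bond(s) = 5.)

5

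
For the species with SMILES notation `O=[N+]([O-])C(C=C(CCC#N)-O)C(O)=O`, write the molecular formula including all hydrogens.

C7H8N2O5

Heavy atoms from the SMILES: 7 C, 2 N, 5 O.
Implicit hydrogens by atom environment:
  3 × C: no H
  2 × C: 2 H each → 4
  2 × C: 1 H each → 2
  2 × O: 1 H each → 2
  2 × O: no H
  1 × N (charge +1): no H
  1 × N: no H
  1 × O (charge -1): no H
  Total hydrogens = 8.
Molecular formula: C7H8N2O5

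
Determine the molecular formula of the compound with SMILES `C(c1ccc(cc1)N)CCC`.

Heavy atoms from the SMILES: 10 C, 1 N.
Implicit hydrogens by atom environment:
  4 × C (aromatic): 1 H each → 4
  3 × C: 2 H each → 6
  2 × C (aromatic): no H
  1 × C: 3 H
  1 × N: 2 H
  Total hydrogens = 15.
Molecular formula: C10H15N

C10H15N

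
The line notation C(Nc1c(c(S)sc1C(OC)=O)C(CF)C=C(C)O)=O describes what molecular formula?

Heavy atoms from the SMILES: 12 C, 1 F, 1 N, 4 O, 2 S.
Implicit hydrogens by atom environment:
  4 × C (aromatic): no H
  3 × C: 1 H each → 3
  3 × O: no H
  2 × C: 3 H each → 6
  2 × C: no H
  1 × C: 2 H
  1 × F: no H
  1 × N: 1 H
  1 × O: 1 H
  1 × S: 1 H
  1 × S (aromatic): no H
  Total hydrogens = 14.
Molecular formula: C12H14FNO4S2

C12H14FNO4S2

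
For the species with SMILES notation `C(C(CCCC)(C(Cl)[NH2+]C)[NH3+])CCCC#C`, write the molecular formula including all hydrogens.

[C13H27ClN2]2+

Heavy atoms from the SMILES: 13 C, 1 Cl, 2 N.
Implicit hydrogens by atom environment:
  7 × C: 2 H each → 14
  2 × C: 3 H each → 6
  2 × C: 1 H each → 2
  2 × C: no H
  1 × Cl: no H
  1 × N (charge +1): 3 H
  1 × N (charge +1): 2 H
  Total hydrogens = 27.
Net charge +2.
Molecular formula: [C13H27ClN2]2+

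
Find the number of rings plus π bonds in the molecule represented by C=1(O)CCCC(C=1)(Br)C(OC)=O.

3

Molecular formula from the SMILES: C8H11BrO3.
DoU = (2C + 2 + N − H − X)/2 = (2·8 + 2 + 0 − 11 − 1)/2 = 6/2 = 3.
(Structurally: 1 ring(s) + 2 π bond(s) = 3.)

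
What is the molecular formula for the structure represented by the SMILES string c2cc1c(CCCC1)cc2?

C10H12

Heavy atoms from the SMILES: 10 C.
Implicit hydrogens by atom environment:
  4 × C: 2 H each → 8
  4 × C (aromatic): 1 H each → 4
  2 × C (aromatic): no H
  Total hydrogens = 12.
Molecular formula: C10H12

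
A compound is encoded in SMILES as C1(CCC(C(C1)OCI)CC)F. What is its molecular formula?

Heavy atoms from the SMILES: 9 C, 1 F, 1 I, 1 O.
Implicit hydrogens by atom environment:
  5 × C: 2 H each → 10
  3 × C: 1 H each → 3
  1 × C: 3 H
  1 × F: no H
  1 × I: no H
  1 × O: no H
  Total hydrogens = 16.
Molecular formula: C9H16FIO

C9H16FIO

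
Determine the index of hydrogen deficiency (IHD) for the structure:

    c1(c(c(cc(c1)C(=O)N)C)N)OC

5

Molecular formula from the SMILES: C9H12N2O2.
DoU = (2C + 2 + N − H − X)/2 = (2·9 + 2 + 2 − 12 − 0)/2 = 10/2 = 5.
(Structurally: 1 ring(s) + 4 π bond(s) = 5.)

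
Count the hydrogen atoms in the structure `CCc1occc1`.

8

Hydrogens are implicit in SMILES; fill each atom to its normal valence:
  3 × C (aromatic): 1 H each → 3
  1 × C: 3 H
  1 × C: 2 H
  1 × C (aromatic): no H
  1 × O (aromatic): no H
  Total hydrogens = 8.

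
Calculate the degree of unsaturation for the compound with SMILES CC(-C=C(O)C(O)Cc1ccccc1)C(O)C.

5

Molecular formula from the SMILES: C14H20O3.
DoU = (2C + 2 + N − H − X)/2 = (2·14 + 2 + 0 − 20 − 0)/2 = 10/2 = 5.
(Structurally: 1 ring(s) + 4 π bond(s) = 5.)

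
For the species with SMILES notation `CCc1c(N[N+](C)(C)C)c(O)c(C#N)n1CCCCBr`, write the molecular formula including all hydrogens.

C14H24BrN4O+

Heavy atoms from the SMILES: 1 Br, 14 C, 4 N, 1 O.
Implicit hydrogens by atom environment:
  5 × C: 2 H each → 10
  4 × C: 3 H each → 12
  4 × C (aromatic): no H
  1 × Br: no H
  1 × C: no H
  1 × N: 1 H
  1 × N (aromatic): no H
  1 × N: no H
  1 × N (charge +1): no H
  1 × O: 1 H
  Total hydrogens = 24.
Net charge +1.
Molecular formula: C14H24BrN4O+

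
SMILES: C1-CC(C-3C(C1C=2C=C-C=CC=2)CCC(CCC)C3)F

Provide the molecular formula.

Heavy atoms from the SMILES: 19 C, 1 F.
Implicit hydrogens by atom environment:
  7 × C: 2 H each → 14
  5 × C: 1 H each → 5
  5 × C (aromatic): 1 H each → 5
  1 × C: 3 H
  1 × C (aromatic): no H
  1 × F: no H
  Total hydrogens = 27.
Molecular formula: C19H27F

C19H27F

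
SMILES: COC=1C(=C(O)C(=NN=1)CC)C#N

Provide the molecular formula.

C8H9N3O2

Heavy atoms from the SMILES: 8 C, 3 N, 2 O.
Implicit hydrogens by atom environment:
  4 × C (aromatic): no H
  2 × C: 3 H each → 6
  2 × N (aromatic): no H
  1 × C: 2 H
  1 × C: no H
  1 × N: no H
  1 × O: 1 H
  1 × O: no H
  Total hydrogens = 9.
Molecular formula: C8H9N3O2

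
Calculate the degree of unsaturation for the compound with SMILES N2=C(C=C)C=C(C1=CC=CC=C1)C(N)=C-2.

Molecular formula from the SMILES: C13H12N2.
DoU = (2C + 2 + N − H − X)/2 = (2·13 + 2 + 2 − 12 − 0)/2 = 18/2 = 9.
(Structurally: 2 ring(s) + 7 π bond(s) = 9.)

9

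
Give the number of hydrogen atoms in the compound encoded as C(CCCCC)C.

Hydrogens are implicit in SMILES; fill each atom to its normal valence:
  5 × C: 2 H each → 10
  2 × C: 3 H each → 6
  Total hydrogens = 16.

16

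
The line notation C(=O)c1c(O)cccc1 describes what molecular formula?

Heavy atoms from the SMILES: 7 C, 2 O.
Implicit hydrogens by atom environment:
  4 × C (aromatic): 1 H each → 4
  2 × C (aromatic): no H
  1 × C: 1 H
  1 × O: 1 H
  1 × O: no H
  Total hydrogens = 6.
Molecular formula: C7H6O2

C7H6O2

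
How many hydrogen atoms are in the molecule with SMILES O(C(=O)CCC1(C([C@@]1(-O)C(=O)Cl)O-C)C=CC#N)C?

14

Hydrogens are implicit in SMILES; fill each atom to its normal valence:
  5 × C: no H
  4 × O: no H
  3 × C: 1 H each → 3
  2 × C: 3 H each → 6
  2 × C: 2 H each → 4
  1 × Cl: no H
  1 × N: no H
  1 × O: 1 H
  Total hydrogens = 14.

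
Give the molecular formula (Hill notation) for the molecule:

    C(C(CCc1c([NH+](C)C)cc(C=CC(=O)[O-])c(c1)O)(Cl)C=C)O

Heavy atoms from the SMILES: 17 C, 1 Cl, 1 N, 4 O.
Implicit hydrogens by atom environment:
  4 × C: 2 H each → 8
  4 × C (aromatic): no H
  3 × C: 1 H each → 3
  2 × C: 3 H each → 6
  2 × C (aromatic): 1 H each → 2
  2 × C: no H
  2 × O: 1 H each → 2
  1 × Cl: no H
  1 × N (charge +1): 1 H
  1 × O: no H
  1 × O (charge -1): no H
  Total hydrogens = 22.
Molecular formula: C17H22ClNO4

C17H22ClNO4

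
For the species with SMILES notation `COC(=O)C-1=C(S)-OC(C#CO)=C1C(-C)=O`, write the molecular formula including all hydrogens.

C10H8O5S

Heavy atoms from the SMILES: 10 C, 5 O, 1 S.
Implicit hydrogens by atom environment:
  4 × C (aromatic): no H
  4 × C: no H
  3 × O: no H
  2 × C: 3 H each → 6
  1 × O: 1 H
  1 × O (aromatic): no H
  1 × S: 1 H
  Total hydrogens = 8.
Molecular formula: C10H8O5S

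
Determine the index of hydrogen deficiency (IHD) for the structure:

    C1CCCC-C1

Molecular formula from the SMILES: C6H12.
DoU = (2C + 2 + N − H − X)/2 = (2·6 + 2 + 0 − 12 − 0)/2 = 2/2 = 1.
(Structurally: 1 ring(s) + 0 π bond(s) = 1.)

1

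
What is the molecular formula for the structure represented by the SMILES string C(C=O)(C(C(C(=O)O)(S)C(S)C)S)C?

Heavy atoms from the SMILES: 8 C, 3 O, 3 S.
Implicit hydrogens by atom environment:
  4 × C: 1 H each → 4
  3 × S: 1 H each → 3
  2 × C: 3 H each → 6
  2 × C: no H
  2 × O: no H
  1 × O: 1 H
  Total hydrogens = 14.
Molecular formula: C8H14O3S3

C8H14O3S3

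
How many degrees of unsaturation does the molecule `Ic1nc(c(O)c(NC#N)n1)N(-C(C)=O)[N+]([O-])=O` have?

Molecular formula from the SMILES: C7H5IN6O4.
DoU = (2C + 2 + N − H − X)/2 = (2·7 + 2 + 6 − 5 − 1)/2 = 16/2 = 8.
(Structurally: 1 ring(s) + 7 π bond(s) = 8.)

8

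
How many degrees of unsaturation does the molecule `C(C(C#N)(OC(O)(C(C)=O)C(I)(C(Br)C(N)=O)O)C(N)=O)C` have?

5

Molecular formula from the SMILES: C11H15BrIN3O6.
DoU = (2C + 2 + N − H − X)/2 = (2·11 + 2 + 3 − 15 − 2)/2 = 10/2 = 5.
(Structurally: 0 ring(s) + 5 π bond(s) = 5.)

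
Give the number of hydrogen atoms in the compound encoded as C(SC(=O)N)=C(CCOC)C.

Hydrogens are implicit in SMILES; fill each atom to its normal valence:
  2 × C: 3 H each → 6
  2 × C: 2 H each → 4
  2 × C: no H
  2 × O: no H
  1 × C: 1 H
  1 × N: 2 H
  1 × S: no H
  Total hydrogens = 13.

13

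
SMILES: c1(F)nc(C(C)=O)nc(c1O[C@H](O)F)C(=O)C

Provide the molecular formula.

C9H8F2N2O4

Heavy atoms from the SMILES: 9 C, 2 F, 2 N, 4 O.
Implicit hydrogens by atom environment:
  4 × C (aromatic): no H
  3 × O: no H
  2 × C: 3 H each → 6
  2 × C: no H
  2 × F: no H
  2 × N (aromatic): no H
  1 × C: 1 H
  1 × O: 1 H
  Total hydrogens = 8.
Molecular formula: C9H8F2N2O4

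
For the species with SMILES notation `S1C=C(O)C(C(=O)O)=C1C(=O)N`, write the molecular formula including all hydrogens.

Heavy atoms from the SMILES: 6 C, 1 N, 4 O, 1 S.
Implicit hydrogens by atom environment:
  3 × C (aromatic): no H
  2 × C: no H
  2 × O: 1 H each → 2
  2 × O: no H
  1 × C (aromatic): 1 H
  1 × N: 2 H
  1 × S (aromatic): no H
  Total hydrogens = 5.
Molecular formula: C6H5NO4S

C6H5NO4S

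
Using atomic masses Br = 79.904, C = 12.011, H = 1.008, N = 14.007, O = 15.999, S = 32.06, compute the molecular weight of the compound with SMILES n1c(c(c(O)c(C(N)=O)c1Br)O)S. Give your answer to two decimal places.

Molecular formula: C6H5BrN2O3S.
M = 1×79.904 + 6×12.011 + 5×1.008 + 2×14.007 + 3×15.999 + 1×32.06 = 265.08 g/mol.

265.08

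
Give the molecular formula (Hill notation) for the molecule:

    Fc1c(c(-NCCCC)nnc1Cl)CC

Heavy atoms from the SMILES: 10 C, 1 Cl, 1 F, 3 N.
Implicit hydrogens by atom environment:
  4 × C: 2 H each → 8
  4 × C (aromatic): no H
  2 × C: 3 H each → 6
  2 × N (aromatic): no H
  1 × Cl: no H
  1 × F: no H
  1 × N: 1 H
  Total hydrogens = 15.
Molecular formula: C10H15ClFN3

C10H15ClFN3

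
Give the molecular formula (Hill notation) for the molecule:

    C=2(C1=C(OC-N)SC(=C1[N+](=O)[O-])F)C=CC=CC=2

C11H9FN2O3S

Heavy atoms from the SMILES: 11 C, 1 F, 2 N, 3 O, 1 S.
Implicit hydrogens by atom environment:
  5 × C (aromatic): 1 H each → 5
  5 × C (aromatic): no H
  2 × O: no H
  1 × C: 2 H
  1 × F: no H
  1 × N: 2 H
  1 × N (charge +1): no H
  1 × O (charge -1): no H
  1 × S (aromatic): no H
  Total hydrogens = 9.
Molecular formula: C11H9FN2O3S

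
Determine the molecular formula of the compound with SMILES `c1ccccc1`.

C6H6

Heavy atoms from the SMILES: 6 C.
Implicit hydrogens by atom environment:
  6 × C (aromatic): 1 H each → 6
  Total hydrogens = 6.
Molecular formula: C6H6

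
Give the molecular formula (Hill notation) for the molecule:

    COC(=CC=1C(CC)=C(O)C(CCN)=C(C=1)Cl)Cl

C13H17Cl2NO2

Heavy atoms from the SMILES: 13 C, 2 Cl, 1 N, 2 O.
Implicit hydrogens by atom environment:
  5 × C (aromatic): no H
  3 × C: 2 H each → 6
  2 × C: 3 H each → 6
  2 × Cl: no H
  1 × C (aromatic): 1 H
  1 × C: 1 H
  1 × C: no H
  1 × N: 2 H
  1 × O: 1 H
  1 × O: no H
  Total hydrogens = 17.
Molecular formula: C13H17Cl2NO2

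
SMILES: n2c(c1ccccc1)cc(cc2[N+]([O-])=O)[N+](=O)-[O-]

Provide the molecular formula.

C11H7N3O4

Heavy atoms from the SMILES: 11 C, 3 N, 4 O.
Implicit hydrogens by atom environment:
  7 × C (aromatic): 1 H each → 7
  4 × C (aromatic): no H
  2 × N (charge +1): no H
  2 × O: no H
  2 × O (charge -1): no H
  1 × N (aromatic): no H
  Total hydrogens = 7.
Molecular formula: C11H7N3O4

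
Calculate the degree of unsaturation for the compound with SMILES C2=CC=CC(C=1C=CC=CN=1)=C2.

Molecular formula from the SMILES: C11H9N.
DoU = (2C + 2 + N − H − X)/2 = (2·11 + 2 + 1 − 9 − 0)/2 = 16/2 = 8.
(Structurally: 2 ring(s) + 6 π bond(s) = 8.)

8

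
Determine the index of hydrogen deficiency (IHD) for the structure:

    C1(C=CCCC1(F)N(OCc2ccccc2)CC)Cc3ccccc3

Molecular formula from the SMILES: C22H26FNO.
DoU = (2C + 2 + N − H − X)/2 = (2·22 + 2 + 1 − 26 − 1)/2 = 20/2 = 10.
(Structurally: 3 ring(s) + 7 π bond(s) = 10.)

10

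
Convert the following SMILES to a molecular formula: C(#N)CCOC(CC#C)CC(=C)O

C10H13NO2

Heavy atoms from the SMILES: 10 C, 1 N, 2 O.
Implicit hydrogens by atom environment:
  5 × C: 2 H each → 10
  3 × C: no H
  2 × C: 1 H each → 2
  1 × N: no H
  1 × O: 1 H
  1 × O: no H
  Total hydrogens = 13.
Molecular formula: C10H13NO2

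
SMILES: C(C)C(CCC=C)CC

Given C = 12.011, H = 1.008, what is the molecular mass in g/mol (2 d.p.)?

126.24

Molecular formula: C9H18.
M = 9×12.011 + 18×1.008 = 126.24 g/mol.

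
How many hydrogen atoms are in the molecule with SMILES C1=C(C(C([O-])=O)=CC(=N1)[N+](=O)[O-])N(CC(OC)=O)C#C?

Hydrogens are implicit in SMILES; fill each atom to its normal valence:
  4 × O: no H
  3 × C (aromatic): no H
  3 × C: no H
  2 × C (aromatic): 1 H each → 2
  2 × O (charge -1): no H
  1 × C: 3 H
  1 × C: 2 H
  1 × C: 1 H
  1 × N (aromatic): no H
  1 × N: no H
  1 × N (charge +1): no H
  Total hydrogens = 8.

8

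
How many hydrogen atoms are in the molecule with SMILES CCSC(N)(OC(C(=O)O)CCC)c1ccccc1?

21

Hydrogens are implicit in SMILES; fill each atom to its normal valence:
  5 × C (aromatic): 1 H each → 5
  3 × C: 2 H each → 6
  2 × C: 3 H each → 6
  2 × C: no H
  2 × O: no H
  1 × C: 1 H
  1 × C (aromatic): no H
  1 × N: 2 H
  1 × O: 1 H
  1 × S: no H
  Total hydrogens = 21.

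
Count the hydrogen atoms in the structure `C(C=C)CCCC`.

Hydrogens are implicit in SMILES; fill each atom to its normal valence:
  5 × C: 2 H each → 10
  1 × C: 3 H
  1 × C: 1 H
  Total hydrogens = 14.

14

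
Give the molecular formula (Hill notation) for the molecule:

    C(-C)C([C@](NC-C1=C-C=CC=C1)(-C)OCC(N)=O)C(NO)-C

C16H27N3O3

Heavy atoms from the SMILES: 16 C, 3 N, 3 O.
Implicit hydrogens by atom environment:
  5 × C (aromatic): 1 H each → 5
  3 × C: 3 H each → 9
  3 × C: 2 H each → 6
  2 × C: 1 H each → 2
  2 × C: no H
  2 × N: 1 H each → 2
  2 × O: no H
  1 × C (aromatic): no H
  1 × N: 2 H
  1 × O: 1 H
  Total hydrogens = 27.
Molecular formula: C16H27N3O3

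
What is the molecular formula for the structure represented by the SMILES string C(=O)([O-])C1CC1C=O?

Heavy atoms from the SMILES: 5 C, 3 O.
Implicit hydrogens by atom environment:
  3 × C: 1 H each → 3
  2 × O: no H
  1 × C: 2 H
  1 × C: no H
  1 × O (charge -1): no H
  Total hydrogens = 5.
Net charge -1.
Molecular formula: C5H5O3-

C5H5O3-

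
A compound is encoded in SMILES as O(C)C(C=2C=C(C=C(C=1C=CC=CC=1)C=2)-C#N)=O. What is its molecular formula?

Heavy atoms from the SMILES: 15 C, 1 N, 2 O.
Implicit hydrogens by atom environment:
  8 × C (aromatic): 1 H each → 8
  4 × C (aromatic): no H
  2 × C: no H
  2 × O: no H
  1 × C: 3 H
  1 × N: no H
  Total hydrogens = 11.
Molecular formula: C15H11NO2

C15H11NO2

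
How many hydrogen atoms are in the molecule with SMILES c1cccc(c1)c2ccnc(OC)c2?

11

Hydrogens are implicit in SMILES; fill each atom to its normal valence:
  8 × C (aromatic): 1 H each → 8
  3 × C (aromatic): no H
  1 × C: 3 H
  1 × N (aromatic): no H
  1 × O: no H
  Total hydrogens = 11.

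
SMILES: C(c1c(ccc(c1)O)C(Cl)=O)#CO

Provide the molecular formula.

Heavy atoms from the SMILES: 9 C, 1 Cl, 3 O.
Implicit hydrogens by atom environment:
  3 × C (aromatic): 1 H each → 3
  3 × C (aromatic): no H
  3 × C: no H
  2 × O: 1 H each → 2
  1 × Cl: no H
  1 × O: no H
  Total hydrogens = 5.
Molecular formula: C9H5ClO3

C9H5ClO3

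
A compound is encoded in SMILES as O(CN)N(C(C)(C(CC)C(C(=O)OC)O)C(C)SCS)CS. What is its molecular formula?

Heavy atoms from the SMILES: 13 C, 2 N, 4 O, 3 S.
Implicit hydrogens by atom environment:
  4 × C: 3 H each → 12
  4 × C: 2 H each → 8
  3 × C: 1 H each → 3
  3 × O: no H
  2 × C: no H
  2 × S: 1 H each → 2
  1 × N: 2 H
  1 × N: no H
  1 × O: 1 H
  1 × S: no H
  Total hydrogens = 28.
Molecular formula: C13H28N2O4S3

C13H28N2O4S3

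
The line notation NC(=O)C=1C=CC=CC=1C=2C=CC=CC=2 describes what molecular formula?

C13H11NO

Heavy atoms from the SMILES: 13 C, 1 N, 1 O.
Implicit hydrogens by atom environment:
  9 × C (aromatic): 1 H each → 9
  3 × C (aromatic): no H
  1 × C: no H
  1 × N: 2 H
  1 × O: no H
  Total hydrogens = 11.
Molecular formula: C13H11NO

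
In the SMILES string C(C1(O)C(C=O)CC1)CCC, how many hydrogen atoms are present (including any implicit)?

Hydrogens are implicit in SMILES; fill each atom to its normal valence:
  5 × C: 2 H each → 10
  2 × C: 1 H each → 2
  1 × C: 3 H
  1 × C: no H
  1 × O: 1 H
  1 × O: no H
  Total hydrogens = 16.

16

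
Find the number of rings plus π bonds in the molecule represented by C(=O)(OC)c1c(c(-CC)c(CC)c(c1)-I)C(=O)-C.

Molecular formula from the SMILES: C14H17IO3.
DoU = (2C + 2 + N − H − X)/2 = (2·14 + 2 + 0 − 17 − 1)/2 = 12/2 = 6.
(Structurally: 1 ring(s) + 5 π bond(s) = 6.)

6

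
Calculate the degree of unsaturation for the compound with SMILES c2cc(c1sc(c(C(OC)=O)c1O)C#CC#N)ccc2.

12

Molecular formula from the SMILES: C15H9NO3S.
DoU = (2C + 2 + N − H − X)/2 = (2·15 + 2 + 1 − 9 − 0)/2 = 24/2 = 12.
(Structurally: 2 ring(s) + 10 π bond(s) = 12.)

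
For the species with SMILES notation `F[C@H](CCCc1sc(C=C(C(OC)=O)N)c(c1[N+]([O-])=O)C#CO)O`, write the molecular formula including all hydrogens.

Heavy atoms from the SMILES: 14 C, 1 F, 2 N, 6 O, 1 S.
Implicit hydrogens by atom environment:
  4 × C (aromatic): no H
  4 × C: no H
  3 × C: 2 H each → 6
  3 × O: no H
  2 × C: 1 H each → 2
  2 × O: 1 H each → 2
  1 × C: 3 H
  1 × F: no H
  1 × N: 2 H
  1 × N (charge +1): no H
  1 × O (charge -1): no H
  1 × S (aromatic): no H
  Total hydrogens = 15.
Molecular formula: C14H15FN2O6S

C14H15FN2O6S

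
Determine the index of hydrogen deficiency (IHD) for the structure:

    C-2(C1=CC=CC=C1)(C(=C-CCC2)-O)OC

Molecular formula from the SMILES: C13H16O2.
DoU = (2C + 2 + N − H − X)/2 = (2·13 + 2 + 0 − 16 − 0)/2 = 12/2 = 6.
(Structurally: 2 ring(s) + 4 π bond(s) = 6.)

6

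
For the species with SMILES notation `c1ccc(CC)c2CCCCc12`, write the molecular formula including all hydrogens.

C12H16

Heavy atoms from the SMILES: 12 C.
Implicit hydrogens by atom environment:
  5 × C: 2 H each → 10
  3 × C (aromatic): 1 H each → 3
  3 × C (aromatic): no H
  1 × C: 3 H
  Total hydrogens = 16.
Molecular formula: C12H16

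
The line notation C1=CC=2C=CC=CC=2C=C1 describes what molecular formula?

C10H8

Heavy atoms from the SMILES: 10 C.
Implicit hydrogens by atom environment:
  8 × C (aromatic): 1 H each → 8
  2 × C (aromatic): no H
  Total hydrogens = 8.
Molecular formula: C10H8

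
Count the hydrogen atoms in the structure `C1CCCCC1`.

12

Hydrogens are implicit in SMILES; fill each atom to its normal valence:
  6 × C: 2 H each → 12
  Total hydrogens = 12.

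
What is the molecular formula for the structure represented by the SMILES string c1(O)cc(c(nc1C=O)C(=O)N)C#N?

Heavy atoms from the SMILES: 8 C, 3 N, 3 O.
Implicit hydrogens by atom environment:
  4 × C (aromatic): no H
  2 × C: no H
  2 × O: no H
  1 × C (aromatic): 1 H
  1 × C: 1 H
  1 × N: 2 H
  1 × N (aromatic): no H
  1 × N: no H
  1 × O: 1 H
  Total hydrogens = 5.
Molecular formula: C8H5N3O3

C8H5N3O3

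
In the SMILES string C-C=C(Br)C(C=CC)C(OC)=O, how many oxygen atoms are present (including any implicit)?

The symbol for oxygen appears 2 times in the SMILES.

2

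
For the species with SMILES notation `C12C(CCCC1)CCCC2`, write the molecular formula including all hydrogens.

Heavy atoms from the SMILES: 10 C.
Implicit hydrogens by atom environment:
  8 × C: 2 H each → 16
  2 × C: 1 H each → 2
  Total hydrogens = 18.
Molecular formula: C10H18

C10H18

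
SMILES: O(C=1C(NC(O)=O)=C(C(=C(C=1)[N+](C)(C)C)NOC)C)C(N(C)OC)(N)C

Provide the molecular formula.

Heavy atoms from the SMILES: 16 C, 5 N, 5 O.
Implicit hydrogens by atom environment:
  8 × C: 3 H each → 24
  5 × C (aromatic): no H
  4 × O: no H
  2 × C: no H
  2 × N: 1 H each → 2
  1 × C (aromatic): 1 H
  1 × N: 2 H
  1 × N: no H
  1 × N (charge +1): no H
  1 × O: 1 H
  Total hydrogens = 30.
Net charge +1.
Molecular formula: C16H30N5O5+

C16H30N5O5+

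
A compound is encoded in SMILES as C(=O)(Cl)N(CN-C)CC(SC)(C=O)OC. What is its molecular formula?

C8H15ClN2O3S

Heavy atoms from the SMILES: 8 C, 1 Cl, 2 N, 3 O, 1 S.
Implicit hydrogens by atom environment:
  3 × C: 3 H each → 9
  3 × O: no H
  2 × C: 2 H each → 4
  2 × C: no H
  1 × C: 1 H
  1 × Cl: no H
  1 × N: 1 H
  1 × N: no H
  1 × S: no H
  Total hydrogens = 15.
Molecular formula: C8H15ClN2O3S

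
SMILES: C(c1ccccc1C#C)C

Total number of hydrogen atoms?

10

Hydrogens are implicit in SMILES; fill each atom to its normal valence:
  4 × C (aromatic): 1 H each → 4
  2 × C (aromatic): no H
  1 × C: 3 H
  1 × C: 2 H
  1 × C: 1 H
  1 × C: no H
  Total hydrogens = 10.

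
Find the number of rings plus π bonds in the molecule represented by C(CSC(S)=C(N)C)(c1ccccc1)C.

5

Molecular formula from the SMILES: C12H17NS2.
DoU = (2C + 2 + N − H − X)/2 = (2·12 + 2 + 1 − 17 − 0)/2 = 10/2 = 5.
(Structurally: 1 ring(s) + 4 π bond(s) = 5.)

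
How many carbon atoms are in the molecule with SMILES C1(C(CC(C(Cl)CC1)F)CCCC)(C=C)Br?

13

The symbol for carbon appears 13 times in the SMILES. (Cl is a single chlorine, not C + l.)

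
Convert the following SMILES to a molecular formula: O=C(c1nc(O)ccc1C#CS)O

C8H5NO3S

Heavy atoms from the SMILES: 8 C, 1 N, 3 O, 1 S.
Implicit hydrogens by atom environment:
  3 × C (aromatic): no H
  3 × C: no H
  2 × C (aromatic): 1 H each → 2
  2 × O: 1 H each → 2
  1 × N (aromatic): no H
  1 × O: no H
  1 × S: 1 H
  Total hydrogens = 5.
Molecular formula: C8H5NO3S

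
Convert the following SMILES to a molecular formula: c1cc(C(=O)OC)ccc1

C8H8O2

Heavy atoms from the SMILES: 8 C, 2 O.
Implicit hydrogens by atom environment:
  5 × C (aromatic): 1 H each → 5
  2 × O: no H
  1 × C: 3 H
  1 × C (aromatic): no H
  1 × C: no H
  Total hydrogens = 8.
Molecular formula: C8H8O2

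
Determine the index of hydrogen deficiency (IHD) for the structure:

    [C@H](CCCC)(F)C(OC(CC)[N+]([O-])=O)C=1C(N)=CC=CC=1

5

Molecular formula from the SMILES: C15H23FN2O3.
DoU = (2C + 2 + N − H − X)/2 = (2·15 + 2 + 2 − 23 − 1)/2 = 10/2 = 5.
(Structurally: 1 ring(s) + 4 π bond(s) = 5.)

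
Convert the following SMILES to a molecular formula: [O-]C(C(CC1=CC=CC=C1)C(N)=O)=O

C10H10NO3-

Heavy atoms from the SMILES: 10 C, 1 N, 3 O.
Implicit hydrogens by atom environment:
  5 × C (aromatic): 1 H each → 5
  2 × C: no H
  2 × O: no H
  1 × C: 2 H
  1 × C: 1 H
  1 × C (aromatic): no H
  1 × N: 2 H
  1 × O (charge -1): no H
  Total hydrogens = 10.
Net charge -1.
Molecular formula: C10H10NO3-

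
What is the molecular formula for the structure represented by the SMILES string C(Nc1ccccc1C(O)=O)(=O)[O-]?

C8H6NO4-

Heavy atoms from the SMILES: 8 C, 1 N, 4 O.
Implicit hydrogens by atom environment:
  4 × C (aromatic): 1 H each → 4
  2 × C (aromatic): no H
  2 × C: no H
  2 × O: no H
  1 × N: 1 H
  1 × O: 1 H
  1 × O (charge -1): no H
  Total hydrogens = 6.
Net charge -1.
Molecular formula: C8H6NO4-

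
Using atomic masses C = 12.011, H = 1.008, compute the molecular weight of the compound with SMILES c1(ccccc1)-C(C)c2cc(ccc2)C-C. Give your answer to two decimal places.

Molecular formula: C16H18.
M = 16×12.011 + 18×1.008 = 210.32 g/mol.

210.32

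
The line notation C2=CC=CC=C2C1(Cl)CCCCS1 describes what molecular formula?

C11H13ClS

Heavy atoms from the SMILES: 11 C, 1 Cl, 1 S.
Implicit hydrogens by atom environment:
  5 × C (aromatic): 1 H each → 5
  4 × C: 2 H each → 8
  1 × C: no H
  1 × C (aromatic): no H
  1 × Cl: no H
  1 × S: no H
  Total hydrogens = 13.
Molecular formula: C11H13ClS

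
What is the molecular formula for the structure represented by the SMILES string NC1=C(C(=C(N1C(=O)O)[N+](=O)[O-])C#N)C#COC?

C9H6N4O5

Heavy atoms from the SMILES: 9 C, 4 N, 5 O.
Implicit hydrogens by atom environment:
  4 × C (aromatic): no H
  4 × C: no H
  3 × O: no H
  1 × C: 3 H
  1 × N: 2 H
  1 × N (aromatic): no H
  1 × N (charge +1): no H
  1 × N: no H
  1 × O: 1 H
  1 × O (charge -1): no H
  Total hydrogens = 6.
Molecular formula: C9H6N4O5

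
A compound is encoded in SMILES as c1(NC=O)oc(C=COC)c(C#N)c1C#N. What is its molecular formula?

Heavy atoms from the SMILES: 10 C, 3 N, 3 O.
Implicit hydrogens by atom environment:
  4 × C (aromatic): no H
  3 × C: 1 H each → 3
  2 × C: no H
  2 × N: no H
  2 × O: no H
  1 × C: 3 H
  1 × N: 1 H
  1 × O (aromatic): no H
  Total hydrogens = 7.
Molecular formula: C10H7N3O3

C10H7N3O3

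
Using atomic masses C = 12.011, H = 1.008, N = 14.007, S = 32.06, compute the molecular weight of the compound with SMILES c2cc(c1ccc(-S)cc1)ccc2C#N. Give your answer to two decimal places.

Molecular formula: C13H9NS.
M = 13×12.011 + 9×1.008 + 1×14.007 + 1×32.06 = 211.28 g/mol.

211.28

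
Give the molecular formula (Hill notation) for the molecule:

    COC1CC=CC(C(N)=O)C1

Heavy atoms from the SMILES: 8 C, 1 N, 2 O.
Implicit hydrogens by atom environment:
  4 × C: 1 H each → 4
  2 × C: 2 H each → 4
  2 × O: no H
  1 × C: 3 H
  1 × C: no H
  1 × N: 2 H
  Total hydrogens = 13.
Molecular formula: C8H13NO2

C8H13NO2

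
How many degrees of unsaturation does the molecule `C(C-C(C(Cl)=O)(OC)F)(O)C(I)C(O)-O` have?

Molecular formula from the SMILES: C7H11ClFIO5.
DoU = (2C + 2 + N − H − X)/2 = (2·7 + 2 + 0 − 11 − 3)/2 = 2/2 = 1.
(Structurally: 0 ring(s) + 1 π bond(s) = 1.)

1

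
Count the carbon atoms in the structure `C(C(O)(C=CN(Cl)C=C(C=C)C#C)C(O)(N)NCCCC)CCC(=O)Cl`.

The symbol for carbon appears 18 times in the SMILES. (Cl is a single chlorine, not C + l.)

18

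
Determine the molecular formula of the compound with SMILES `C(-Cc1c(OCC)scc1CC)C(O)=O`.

Heavy atoms from the SMILES: 11 C, 3 O, 1 S.
Implicit hydrogens by atom environment:
  4 × C: 2 H each → 8
  3 × C (aromatic): no H
  2 × C: 3 H each → 6
  2 × O: no H
  1 × C (aromatic): 1 H
  1 × C: no H
  1 × O: 1 H
  1 × S (aromatic): no H
  Total hydrogens = 16.
Molecular formula: C11H16O3S

C11H16O3S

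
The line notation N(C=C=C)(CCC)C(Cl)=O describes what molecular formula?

Heavy atoms from the SMILES: 7 C, 1 Cl, 1 N, 1 O.
Implicit hydrogens by atom environment:
  3 × C: 2 H each → 6
  2 × C: no H
  1 × C: 3 H
  1 × C: 1 H
  1 × Cl: no H
  1 × N: no H
  1 × O: no H
  Total hydrogens = 10.
Molecular formula: C7H10ClNO

C7H10ClNO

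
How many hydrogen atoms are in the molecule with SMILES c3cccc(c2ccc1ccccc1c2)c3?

12

Hydrogens are implicit in SMILES; fill each atom to its normal valence:
  12 × C (aromatic): 1 H each → 12
  4 × C (aromatic): no H
  Total hydrogens = 12.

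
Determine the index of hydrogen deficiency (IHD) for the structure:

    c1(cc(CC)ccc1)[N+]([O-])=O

Molecular formula from the SMILES: C8H9NO2.
DoU = (2C + 2 + N − H − X)/2 = (2·8 + 2 + 1 − 9 − 0)/2 = 10/2 = 5.
(Structurally: 1 ring(s) + 4 π bond(s) = 5.)

5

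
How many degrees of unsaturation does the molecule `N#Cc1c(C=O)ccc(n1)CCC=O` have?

8

Molecular formula from the SMILES: C10H8N2O2.
DoU = (2C + 2 + N − H − X)/2 = (2·10 + 2 + 2 − 8 − 0)/2 = 16/2 = 8.
(Structurally: 1 ring(s) + 7 π bond(s) = 8.)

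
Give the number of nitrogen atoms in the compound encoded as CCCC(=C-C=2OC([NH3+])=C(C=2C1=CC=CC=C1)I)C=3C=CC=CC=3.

1

The symbol for nitrogen appears 1 time in the SMILES.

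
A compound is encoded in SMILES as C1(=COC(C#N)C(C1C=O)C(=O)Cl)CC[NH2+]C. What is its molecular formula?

Heavy atoms from the SMILES: 11 C, 1 Cl, 2 N, 3 O.
Implicit hydrogens by atom environment:
  5 × C: 1 H each → 5
  3 × C: no H
  3 × O: no H
  2 × C: 2 H each → 4
  1 × C: 3 H
  1 × Cl: no H
  1 × N (charge +1): 2 H
  1 × N: no H
  Total hydrogens = 14.
Net charge +1.
Molecular formula: C11H14ClN2O3+

C11H14ClN2O3+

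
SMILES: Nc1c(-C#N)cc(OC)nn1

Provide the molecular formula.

Heavy atoms from the SMILES: 6 C, 4 N, 1 O.
Implicit hydrogens by atom environment:
  3 × C (aromatic): no H
  2 × N (aromatic): no H
  1 × C: 3 H
  1 × C (aromatic): 1 H
  1 × C: no H
  1 × N: 2 H
  1 × N: no H
  1 × O: no H
  Total hydrogens = 6.
Molecular formula: C6H6N4O

C6H6N4O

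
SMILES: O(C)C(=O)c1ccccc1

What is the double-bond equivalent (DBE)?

5

Molecular formula from the SMILES: C8H8O2.
DoU = (2C + 2 + N − H − X)/2 = (2·8 + 2 + 0 − 8 − 0)/2 = 10/2 = 5.
(Structurally: 1 ring(s) + 4 π bond(s) = 5.)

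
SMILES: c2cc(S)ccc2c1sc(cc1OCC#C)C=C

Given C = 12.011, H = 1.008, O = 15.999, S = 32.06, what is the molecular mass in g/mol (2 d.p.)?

Molecular formula: C15H12OS2.
M = 15×12.011 + 12×1.008 + 1×15.999 + 2×32.06 = 272.38 g/mol.

272.38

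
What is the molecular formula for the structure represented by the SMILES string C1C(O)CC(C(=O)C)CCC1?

C9H16O2

Heavy atoms from the SMILES: 9 C, 2 O.
Implicit hydrogens by atom environment:
  5 × C: 2 H each → 10
  2 × C: 1 H each → 2
  1 × C: 3 H
  1 × C: no H
  1 × O: 1 H
  1 × O: no H
  Total hydrogens = 16.
Molecular formula: C9H16O2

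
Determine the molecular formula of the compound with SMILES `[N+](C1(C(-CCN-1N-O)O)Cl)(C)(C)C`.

C7H17ClN3O2+

Heavy atoms from the SMILES: 7 C, 1 Cl, 3 N, 2 O.
Implicit hydrogens by atom environment:
  3 × C: 3 H each → 9
  2 × C: 2 H each → 4
  2 × O: 1 H each → 2
  1 × C: 1 H
  1 × C: no H
  1 × Cl: no H
  1 × N: 1 H
  1 × N: no H
  1 × N (charge +1): no H
  Total hydrogens = 17.
Net charge +1.
Molecular formula: C7H17ClN3O2+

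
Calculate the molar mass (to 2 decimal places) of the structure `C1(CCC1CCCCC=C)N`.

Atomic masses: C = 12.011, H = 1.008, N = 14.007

153.27

Molecular formula: C10H19N.
M = 10×12.011 + 19×1.008 + 1×14.007 = 153.27 g/mol.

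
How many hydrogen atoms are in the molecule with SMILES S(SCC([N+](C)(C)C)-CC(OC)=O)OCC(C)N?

25

Hydrogens are implicit in SMILES; fill each atom to its normal valence:
  5 × C: 3 H each → 15
  3 × C: 2 H each → 6
  3 × O: no H
  2 × C: 1 H each → 2
  2 × S: no H
  1 × C: no H
  1 × N: 2 H
  1 × N (charge +1): no H
  Total hydrogens = 25.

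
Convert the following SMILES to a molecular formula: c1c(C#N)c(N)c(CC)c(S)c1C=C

C11H12N2S

Heavy atoms from the SMILES: 11 C, 2 N, 1 S.
Implicit hydrogens by atom environment:
  5 × C (aromatic): no H
  2 × C: 2 H each → 4
  1 × C: 3 H
  1 × C (aromatic): 1 H
  1 × C: 1 H
  1 × C: no H
  1 × N: 2 H
  1 × N: no H
  1 × S: 1 H
  Total hydrogens = 12.
Molecular formula: C11H12N2S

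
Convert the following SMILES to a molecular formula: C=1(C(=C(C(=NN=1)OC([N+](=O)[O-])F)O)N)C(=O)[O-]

Heavy atoms from the SMILES: 6 C, 1 F, 4 N, 6 O.
Implicit hydrogens by atom environment:
  4 × C (aromatic): no H
  3 × O: no H
  2 × N (aromatic): no H
  2 × O (charge -1): no H
  1 × C: 1 H
  1 × C: no H
  1 × F: no H
  1 × N: 2 H
  1 × N (charge +1): no H
  1 × O: 1 H
  Total hydrogens = 4.
Net charge -1.
Molecular formula: C6H4FN4O6-

C6H4FN4O6-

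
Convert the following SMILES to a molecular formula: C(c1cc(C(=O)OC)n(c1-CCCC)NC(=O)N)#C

Heavy atoms from the SMILES: 13 C, 3 N, 3 O.
Implicit hydrogens by atom environment:
  3 × C: 2 H each → 6
  3 × C (aromatic): no H
  3 × C: no H
  3 × O: no H
  2 × C: 3 H each → 6
  1 × C (aromatic): 1 H
  1 × C: 1 H
  1 × N: 2 H
  1 × N: 1 H
  1 × N (aromatic): no H
  Total hydrogens = 17.
Molecular formula: C13H17N3O3

C13H17N3O3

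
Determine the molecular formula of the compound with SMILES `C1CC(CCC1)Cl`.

C6H11Cl

Heavy atoms from the SMILES: 6 C, 1 Cl.
Implicit hydrogens by atom environment:
  5 × C: 2 H each → 10
  1 × C: 1 H
  1 × Cl: no H
  Total hydrogens = 11.
Molecular formula: C6H11Cl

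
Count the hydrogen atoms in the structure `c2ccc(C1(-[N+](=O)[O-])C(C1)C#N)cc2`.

Hydrogens are implicit in SMILES; fill each atom to its normal valence:
  5 × C (aromatic): 1 H each → 5
  2 × C: no H
  1 × C: 2 H
  1 × C: 1 H
  1 × C (aromatic): no H
  1 × N: no H
  1 × N (charge +1): no H
  1 × O: no H
  1 × O (charge -1): no H
  Total hydrogens = 8.

8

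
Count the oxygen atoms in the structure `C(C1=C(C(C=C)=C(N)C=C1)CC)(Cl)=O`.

The symbol for oxygen appears 1 time in the SMILES.

1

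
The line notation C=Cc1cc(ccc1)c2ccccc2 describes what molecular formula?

Heavy atoms from the SMILES: 14 C.
Implicit hydrogens by atom environment:
  9 × C (aromatic): 1 H each → 9
  3 × C (aromatic): no H
  1 × C: 2 H
  1 × C: 1 H
  Total hydrogens = 12.
Molecular formula: C14H12

C14H12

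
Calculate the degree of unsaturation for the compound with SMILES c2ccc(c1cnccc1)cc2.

8

Molecular formula from the SMILES: C11H9N.
DoU = (2C + 2 + N − H − X)/2 = (2·11 + 2 + 1 − 9 − 0)/2 = 16/2 = 8.
(Structurally: 2 ring(s) + 6 π bond(s) = 8.)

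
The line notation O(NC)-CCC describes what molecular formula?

C4H11NO

Heavy atoms from the SMILES: 4 C, 1 N, 1 O.
Implicit hydrogens by atom environment:
  2 × C: 3 H each → 6
  2 × C: 2 H each → 4
  1 × N: 1 H
  1 × O: no H
  Total hydrogens = 11.
Molecular formula: C4H11NO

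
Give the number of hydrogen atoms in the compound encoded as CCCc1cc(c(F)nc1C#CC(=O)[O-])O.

Hydrogens are implicit in SMILES; fill each atom to its normal valence:
  4 × C (aromatic): no H
  3 × C: no H
  2 × C: 2 H each → 4
  1 × C: 3 H
  1 × C (aromatic): 1 H
  1 × F: no H
  1 × N (aromatic): no H
  1 × O: 1 H
  1 × O: no H
  1 × O (charge -1): no H
  Total hydrogens = 9.

9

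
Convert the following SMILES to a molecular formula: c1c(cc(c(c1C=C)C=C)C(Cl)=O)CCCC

Heavy atoms from the SMILES: 15 C, 1 Cl, 1 O.
Implicit hydrogens by atom environment:
  5 × C: 2 H each → 10
  4 × C (aromatic): no H
  2 × C (aromatic): 1 H each → 2
  2 × C: 1 H each → 2
  1 × C: 3 H
  1 × C: no H
  1 × Cl: no H
  1 × O: no H
  Total hydrogens = 17.
Molecular formula: C15H17ClO

C15H17ClO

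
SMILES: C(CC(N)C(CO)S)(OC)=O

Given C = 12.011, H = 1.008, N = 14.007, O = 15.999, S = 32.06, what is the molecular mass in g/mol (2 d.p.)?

Molecular formula: C6H13NO3S.
M = 6×12.011 + 13×1.008 + 1×14.007 + 3×15.999 + 1×32.06 = 179.23 g/mol.

179.23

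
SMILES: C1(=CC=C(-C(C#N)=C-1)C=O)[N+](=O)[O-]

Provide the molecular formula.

C8H4N2O3

Heavy atoms from the SMILES: 8 C, 2 N, 3 O.
Implicit hydrogens by atom environment:
  3 × C (aromatic): 1 H each → 3
  3 × C (aromatic): no H
  2 × O: no H
  1 × C: 1 H
  1 × C: no H
  1 × N: no H
  1 × N (charge +1): no H
  1 × O (charge -1): no H
  Total hydrogens = 4.
Molecular formula: C8H4N2O3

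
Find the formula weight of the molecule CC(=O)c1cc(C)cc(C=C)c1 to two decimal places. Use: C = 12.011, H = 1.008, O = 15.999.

160.22

Molecular formula: C11H12O.
M = 11×12.011 + 12×1.008 + 1×15.999 = 160.22 g/mol.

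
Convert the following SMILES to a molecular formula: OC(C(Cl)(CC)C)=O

Heavy atoms from the SMILES: 5 C, 1 Cl, 2 O.
Implicit hydrogens by atom environment:
  2 × C: 3 H each → 6
  2 × C: no H
  1 × C: 2 H
  1 × Cl: no H
  1 × O: 1 H
  1 × O: no H
  Total hydrogens = 9.
Molecular formula: C5H9ClO2

C5H9ClO2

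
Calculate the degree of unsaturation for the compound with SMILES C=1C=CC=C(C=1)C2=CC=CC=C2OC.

Molecular formula from the SMILES: C13H12O.
DoU = (2C + 2 + N − H − X)/2 = (2·13 + 2 + 0 − 12 − 0)/2 = 16/2 = 8.
(Structurally: 2 ring(s) + 6 π bond(s) = 8.)

8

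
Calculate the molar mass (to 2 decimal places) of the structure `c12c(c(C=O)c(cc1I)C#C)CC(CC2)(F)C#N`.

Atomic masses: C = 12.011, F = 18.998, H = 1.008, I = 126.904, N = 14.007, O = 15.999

Molecular formula: C14H9FINO.
M = 14×12.011 + 1×18.998 + 9×1.008 + 1×126.904 + 1×14.007 + 1×15.999 = 353.13 g/mol.

353.13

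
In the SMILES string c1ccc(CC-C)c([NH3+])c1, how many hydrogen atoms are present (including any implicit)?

14

Hydrogens are implicit in SMILES; fill each atom to its normal valence:
  4 × C (aromatic): 1 H each → 4
  2 × C: 2 H each → 4
  2 × C (aromatic): no H
  1 × C: 3 H
  1 × N (charge +1): 3 H
  Total hydrogens = 14.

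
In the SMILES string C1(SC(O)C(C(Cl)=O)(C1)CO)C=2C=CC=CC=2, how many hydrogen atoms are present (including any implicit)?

13

Hydrogens are implicit in SMILES; fill each atom to its normal valence:
  5 × C (aromatic): 1 H each → 5
  2 × C: 2 H each → 4
  2 × C: 1 H each → 2
  2 × C: no H
  2 × O: 1 H each → 2
  1 × C (aromatic): no H
  1 × Cl: no H
  1 × O: no H
  1 × S: no H
  Total hydrogens = 13.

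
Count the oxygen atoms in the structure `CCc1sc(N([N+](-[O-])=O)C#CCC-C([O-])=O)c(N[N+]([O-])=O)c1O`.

7

The symbol for oxygen appears 7 times in the SMILES.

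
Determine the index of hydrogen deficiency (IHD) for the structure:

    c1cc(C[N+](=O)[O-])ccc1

Molecular formula from the SMILES: C7H7NO2.
DoU = (2C + 2 + N − H − X)/2 = (2·7 + 2 + 1 − 7 − 0)/2 = 10/2 = 5.
(Structurally: 1 ring(s) + 4 π bond(s) = 5.)

5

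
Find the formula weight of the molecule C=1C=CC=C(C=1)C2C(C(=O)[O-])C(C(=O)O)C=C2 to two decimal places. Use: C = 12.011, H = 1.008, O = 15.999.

231.23

Molecular formula: C13H11O4-.
M = 13×12.011 + 11×1.008 + 4×15.999 = 231.23 g/mol.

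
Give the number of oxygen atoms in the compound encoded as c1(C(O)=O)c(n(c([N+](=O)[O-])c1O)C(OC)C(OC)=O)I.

8

The symbol for oxygen appears 8 times in the SMILES.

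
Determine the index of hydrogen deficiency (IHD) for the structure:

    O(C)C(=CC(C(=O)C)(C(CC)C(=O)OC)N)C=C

Molecular formula from the SMILES: C13H21NO4.
DoU = (2C + 2 + N − H − X)/2 = (2·13 + 2 + 1 − 21 − 0)/2 = 8/2 = 4.
(Structurally: 0 ring(s) + 4 π bond(s) = 4.)

4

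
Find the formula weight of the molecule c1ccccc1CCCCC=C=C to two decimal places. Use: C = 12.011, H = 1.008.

Molecular formula: C13H16.
M = 13×12.011 + 16×1.008 = 172.27 g/mol.

172.27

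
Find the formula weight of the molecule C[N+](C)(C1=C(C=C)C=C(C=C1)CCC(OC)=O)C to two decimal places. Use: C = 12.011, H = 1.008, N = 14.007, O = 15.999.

248.35

Molecular formula: C15H22NO2+.
M = 15×12.011 + 22×1.008 + 1×14.007 + 2×15.999 = 248.35 g/mol.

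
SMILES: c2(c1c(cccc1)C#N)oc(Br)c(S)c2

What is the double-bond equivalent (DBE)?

9

Molecular formula from the SMILES: C11H6BrNOS.
DoU = (2C + 2 + N − H − X)/2 = (2·11 + 2 + 1 − 6 − 1)/2 = 18/2 = 9.
(Structurally: 2 ring(s) + 7 π bond(s) = 9.)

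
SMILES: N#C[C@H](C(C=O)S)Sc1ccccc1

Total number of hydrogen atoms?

9

Hydrogens are implicit in SMILES; fill each atom to its normal valence:
  5 × C (aromatic): 1 H each → 5
  3 × C: 1 H each → 3
  1 × C: no H
  1 × C (aromatic): no H
  1 × N: no H
  1 × O: no H
  1 × S: 1 H
  1 × S: no H
  Total hydrogens = 9.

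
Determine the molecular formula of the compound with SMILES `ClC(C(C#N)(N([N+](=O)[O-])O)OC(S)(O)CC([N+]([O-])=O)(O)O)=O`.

C6H7ClN4O10S

Heavy atoms from the SMILES: 6 C, 1 Cl, 4 N, 10 O, 1 S.
Implicit hydrogens by atom environment:
  5 × C: no H
  4 × O: 1 H each → 4
  4 × O: no H
  2 × N: no H
  2 × N (charge +1): no H
  2 × O (charge -1): no H
  1 × C: 2 H
  1 × Cl: no H
  1 × S: 1 H
  Total hydrogens = 7.
Molecular formula: C6H7ClN4O10S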